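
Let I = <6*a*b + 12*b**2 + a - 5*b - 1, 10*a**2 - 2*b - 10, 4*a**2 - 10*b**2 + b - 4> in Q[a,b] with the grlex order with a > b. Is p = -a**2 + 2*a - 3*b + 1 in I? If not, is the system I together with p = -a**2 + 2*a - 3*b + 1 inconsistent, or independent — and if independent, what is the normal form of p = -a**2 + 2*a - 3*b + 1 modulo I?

Adjoining -a**2 + 2*a - 3*b + 1 makes the ideal the whole ring: the system is inconsistent.

First compute the reduced Gröbner basis of I by Buchberger's algorithm.
f_1 = 6*a*b + 12*b**2 + a - 5*b - 1, LT = a*b.
f_2 = 10*a**2 - 2*b - 10, LT = a**2.
f_3 = 4*a**2 - 10*b**2 + b - 4, LT = a**2.

S(f_1,f_2): lcm = a**2*b. S = 2*a*b**2 + 1/6*a**2 - 5/6*a*b + 1/5*b**2 - 1/6*a + b.
  reduce S modulo (f_1, f_2, f_3):
  remainder -4*b**3 + 21/5*b**2 + 1/36*a + 71/180*b - 1/36 ≠ 0; add h_4 = -4*b**3 + 21/5*b**2 + 1/36*a + 71/180*b - 1/36 to the basis.

S(f_1,f_3): lcm = a**2*b. S = 2*a*b**2 + 5/2*b**3 + 1/6*a**2 - 5/6*a*b - 1/4*b**2 - 1/6*a + b.
  reduce S modulo (f_1, f_2, f_3, h_4):
  remainder 87/40*b**2 + 5/288*a + 71/288*b - 5/288 ≠ 0; add h_5 = 87/40*b**2 + 5/288*a + 71/288*b - 5/288 to the basis.

S(f_2,f_3): lcm = a**2. S = 5/2*b**2 - 9/20*b.
  reduce S modulo (f_1, f_2, f_3, h_4, h_5):
  remainder -125/6264*a - 22969/31320*b + 125/6264 ≠ 0; add h_6 = -125/6264*a - 22969/31320*b + 125/6264 to the basis.

S(f_1,h_5): lcm = a*b**2. S = 2*b**3 - 25/3132*a**2 + 167/3132*a*b - 5/6*b**2 + 25/3132*a - 1/6*b.
  reduce S modulo (f_1, f_2, f_3, h_4, h_5, h_6):
  remainder -381671/1957500*b ≠ 0; add h_7 = -381671/1957500*b to the basis.

The other S-polynomials (S(f_1,h_4), S(f_2,h_4), S(f_3,h_4), S(f_2,h_5), S(f_3,h_5), S(h_4,h_5), S(f_1,h_6), S(f_2,h_6), S(f_3,h_6), S(h_4,h_6), S(h_5,h_6), S(f_1,h_7), S(f_2,h_7), S(f_3,h_7), S(h_4,h_7), S(h_5,h_7), S(h_6,h_7)) all reduce to 0 modulo the current basis, so we have a Gröbner basis.
Inter-reduce: drop elements whose leading term is divisible by another's, tail-reduce, and make monic.
Reduced Gröbner basis: {a - 1, b}.
Label its elements g_1 = a - 1, g_2 = b.

Reduce p = -a**2 + 2*a - 3*b + 1 modulo G:
  leading term a**2: subtract (-a)·g_1 from -a**2 + 2*a - 3*b + 1 → a - 3*b + 1
  leading term a: subtract (1)·g_1 from a - 3*b + 1 → -3*b + 2
  leading term b: subtract (-3)·g_2 from -3*b + 2 → 2
  leading term 1: no divisor's leading term divides it; move 2 to the remainder.
  normal form = 2.
The normal form is nonzero, so p ∉ I. Since p minus its normal form lies in I, I + (p) = I + (r) where r = 2; decide whether this ideal is the whole ring.
Here r = 2 is a nonzero constant, hence a unit: 1 ∈ I + (p), the Gröbner basis of I + (p) is {1}, and the enlarged system has no common solution — adjoining p is inconsistent.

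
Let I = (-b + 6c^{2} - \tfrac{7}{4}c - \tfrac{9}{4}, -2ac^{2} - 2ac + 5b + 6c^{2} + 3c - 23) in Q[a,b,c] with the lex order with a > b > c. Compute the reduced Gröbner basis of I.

G = {ac^{2} + ac - 18c^{2} + \tfrac{23}{8}c + \tfrac{137}{8}, b - 6c^{2} + \tfrac{7}{4}c + \tfrac{9}{4}}

f_1 = -b + 6c^{2} - \tfrac{7}{4}c - \tfrac{9}{4}, LT = b.
f_2 = -2ac^{2} - 2ac + 5b + 6c^{2} + 3c - 23, LT = ac^{2}.

The S-polynomials (S(f_1,f_2)) all reduce to 0 modulo the current basis, so we have a Gröbner basis.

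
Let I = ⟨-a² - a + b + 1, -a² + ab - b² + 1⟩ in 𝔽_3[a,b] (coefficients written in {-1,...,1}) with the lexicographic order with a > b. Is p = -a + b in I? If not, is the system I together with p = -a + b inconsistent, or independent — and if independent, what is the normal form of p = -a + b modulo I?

First compute the reduced Gröbner basis of I by Buchberger's algorithm.
f_1 = -a² - a + b + 1, LT = a².
f_2 = -a² + ab - b² + 1, LT = a².

S(f_1,f_2): lcm = a². S = ab + a - b² - b.
  leading term ab: no divisor's leading term divides it; move ab to the remainder.
  leading term a: no divisor's leading term divides it; move a to the remainder.
  leading term b²: no divisor's leading term divides it; move -b² to the remainder.
  leading term b: no divisor's leading term divides it; move -b to the remainder.
  remainder ab + a - b² - b ≠ 0; add h_3 = ab + a - b² - b to the basis.

S(f_1,h_3): lcm = a²b. S = -a² + ab² - ab - b² - b.
  leading term a²: subtract (1)·f_1 from -a² + ab² - ab - b² - b → ab² - ab + a - b² + b - 1
  leading term ab²: subtract (b)·h_3 from ab² - ab + a - b² + b - 1 → ab + a + b³ + b - 1
  leading term ab: subtract (1)·h_3 from ab + a + b³ + b - 1 → b³ + b² - b - 1
  leading term b³: no divisor's leading term divides it; move b³ to the remainder.
  leading term b²: no divisor's leading term divides it; move b² to the remainder.
  leading term b: no divisor's leading term divides it; move -b to the remainder.
  leading term 1: no divisor's leading term divides it; move -1 to the remainder.
  remainder b³ + b² - b - 1 ≠ 0; add h_4 = b³ + b² - b - 1 to the basis.

S(f_2,h_3): lcm = a²b. S = -a² + ab + b³ - b.
  leading term a²: subtract (1)·f_1 from -a² + ab + b³ - b → ab + a + b³ + b - 1
  leading term ab: subtract (1)·h_3 from ab + a + b³ + b - 1 → b³ + b² - b - 1
  leading term b³: subtract (1)·h_4 from b³ + b² - b - 1 → 0
  remainder 0.

S(f_1,h_4): leading monomials are coprime, so the S-polynomial reduces to 0 (Buchberger's first criterion).
S(f_2,h_4): leading monomials are coprime, so the S-polynomial reduces to 0 (Buchberger's first criterion).
S(h_3,h_4): lcm = ab³. S = ab + a - b⁴ - b³.
  leading term ab: subtract (1)·h_3 from ab + a - b⁴ - b³ → -b⁴ - b³ + b² + b
  leading term b⁴: subtract (-b)·h_4 from -b⁴ - b³ + b² + b → 0
  remainder 0.

Every S-polynomial of the final basis reduces to 0, so we have a Gröbner basis.
Inter-reduce: drop elements whose leading term is divisible by another's, tail-reduce, and make monic.
Reduced Gröbner basis: {a² + a - b - 1, ab + a - b² - b, b³ + b² - b - 1}.
Label its elements g_1 = a² + a - b - 1, g_2 = ab + a - b² - b, g_3 = b³ + b² - b - 1.

Reduce p = -a + b modulo G:
  leading term a: no divisor's leading term divides it; move -a to the remainder.
  leading term b: no divisor's leading term divides it; move b to the remainder.
  normal form = -a + b.
The normal form is nonzero, so p ∉ I. Since p minus its normal form lies in I, I + (p) = I + (r) where r = -a + b; decide whether this ideal is the whole ring.
Run Buchberger on G together with r (pairs among the g_i already reduce to 0 since G is a Gröbner basis):
g_1 = a² + a - b - 1, LT = a².
g_2 = ab + a - b² - b, LT = ab.
g_3 = b³ + b² - b - 1, LT = b³.
r = -a + b, LT = a.

S(g_1,g_2): lcm = a²b. S = -a² + ab² - ab - b² - b.
  leading term a²: subtract (-1)·g_1 from -a² + ab² - ab - b² - b → ab² - ab + a - b² + b - 1
  leading term ab²: subtract (b)·g_2 from ab² - ab + a - b² + b - 1 → ab + a + b³ + b - 1
  leading term ab: subtract (1)·g_2 from ab + a + b³ + b - 1 → b³ + b² - b - 1
  leading term b³: subtract (1)·g_3 from b³ + b² - b - 1 → 0
  remainder 0.

S(g_1,g_3): leading monomials are coprime, so the S-polynomial reduces to 0 (Buchberger's first criterion).
S(g_1,r): lcm = a². S = ab + a - b - 1.
  leading term ab: subtract (1)·g_2 from ab + a - b - 1 → b² - 1
  leading term b²: no divisor's leading term divides it; move b² to the remainder.
  leading term 1: no divisor's leading term divides it; move -1 to the remainder.
  remainder b² - 1 ≠ 0; add m_5 = b² - 1 to the basis.

S(g_2,g_3): lcm = ab³. S = ab + a - b⁴ - b³.
  leading term ab: subtract (1)·g_2 from ab + a - b⁴ - b³ → -b⁴ - b³ + b² + b
  leading term b⁴: subtract (-b)·g_3 from -b⁴ - b³ + b² + b → 0
  remainder 0.

S(g_2,r): lcm = ab. S = a - b.
  leading term a: subtract (-1)·r from a - b → 0
  remainder 0.

S(g_3,r): leading monomials are coprime, so the S-polynomial reduces to 0 (Buchberger's first criterion).
S(g_1,m_5): leading monomials are coprime, so the S-polynomial reduces to 0 (Buchberger's first criterion).
S(g_2,m_5): lcm = ab². S = ab + a - b³ - b².
  leading term ab: subtract (1)·g_2 from ab + a - b³ - b² → -b³ + b
  leading term b³: subtract (-1)·g_3 from -b³ + b → b² - 1
  leading term b²: subtract (1)·m_5 from b² - 1 → 0
  remainder 0.

S(g_3,m_5): lcm = b³. S = b² - 1.
  leading term b²: subtract (1)·m_5 from b² - 1 → 0
  remainder 0.

S(r,m_5): leading monomials are coprime, so the S-polynomial reduces to 0 (Buchberger's first criterion).
Every S-polynomial of the final basis reduces to 0, so we have a Gröbner basis.
Inter-reduce: drop elements whose leading term is divisible by another's, tail-reduce, and make monic.
Reduced Gröbner basis: {a - b, b² - 1}.
The reduced Gröbner basis of I + (p) is {a - b, b² - 1} ≠ {1}, a proper ideal, so the enlarged system stays consistent: p is independent of I, with normal form -a + b.

-a + b is independent of I; its normal form modulo I is -a + b.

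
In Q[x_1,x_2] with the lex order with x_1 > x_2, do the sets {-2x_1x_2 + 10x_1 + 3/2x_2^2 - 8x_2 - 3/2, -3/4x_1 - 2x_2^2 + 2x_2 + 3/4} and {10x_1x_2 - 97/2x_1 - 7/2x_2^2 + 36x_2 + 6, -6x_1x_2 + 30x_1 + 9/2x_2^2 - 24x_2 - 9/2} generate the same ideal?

Yes, the ideals are equal.

Equality of ideals is decidable: compute both reduced Gröbner bases (unique for the ordering) and check whether they agree.
Buchberger on the first generating set:
f_1 = -2x_1x_2 + 10x_1 + 3/2x_2^2 - 8x_2 - 3/2, LT = x_1x_2.
f_2 = -3/4x_1 - 2x_2^2 + 2x_2 + 3/4, LT = x_1.

S(f_1,f_2): lcm = x_1x_2. S = -5x_1 - 8/3x_2^3 + 23/12x_2^2 + 5x_2 + 3/4.
  leading term x_1: subtract (20/3)·f_2 from -5x_1 - 8/3x_2^3 + 23/12x_2^2 + 5x_2 + 3/4 → -8/3x_2^3 + 61/4x_2^2 - 25/3x_2 - 17/4
  leading term x_2^3: no divisor's leading term divides it; move -8/3x_2^3 to the remainder.
  leading term x_2^2: no divisor's leading term divides it; move 61/4x_2^2 to the remainder.
  leading term x_2: no divisor's leading term divides it; move -25/3x_2 to the remainder.
  leading term 1: no divisor's leading term divides it; move -17/4 to the remainder.
  remainder -8/3x_2^3 + 61/4x_2^2 - 25/3x_2 - 17/4 ≠ 0; add g_3 = -8/3x_2^3 + 61/4x_2^2 - 25/3x_2 - 17/4 to the basis.

The other S-polynomials (S(f_1,g_3), S(f_2,g_3)) all reduce to 0 modulo the current basis, so we have a Gröbner basis.
Inter-reduce: drop elements whose leading term is divisible by another's, tail-reduce, and make monic.
Reduced Gröbner basis: {x_1 + 8/3x_2^2 - 8/3x_2 - 1, x_2^3 - 183/32x_2^2 + 25/8x_2 + 51/32}.

Buchberger on the second generating set:
h_1 = 10x_1x_2 - 97/2x_1 - 7/2x_2^2 + 36x_2 + 6, LT = x_1x_2.
h_2 = -6x_1x_2 + 30x_1 + 9/2x_2^2 - 24x_2 - 9/2, LT = x_1x_2.

S(h_1,h_2): lcm = x_1x_2. S = 3/20x_1 + 2/5x_2^2 - 2/5x_2 - 3/20.
  leading term x_1: no divisor's leading term divides it; move 3/20x_1 to the remainder.
  leading term x_2^2: no divisor's leading term divides it; move 2/5x_2^2 to the remainder.
  leading term x_2: no divisor's leading term divides it; move -2/5x_2 to the remainder.
  leading term 1: no divisor's leading term divides it; move -3/20 to the remainder.
  remainder 3/20x_1 + 2/5x_2^2 - 2/5x_2 - 3/20 ≠ 0; add k_3 = 3/20x_1 + 2/5x_2^2 - 2/5x_2 - 3/20 to the basis.

S(h_1,k_3): lcm = x_1x_2. S = -97/20x_1 - 8/3x_2^3 + 139/60x_2^2 + 23/5x_2 + 3/5.
  leading term x_1: subtract (-97/3)·k_3 from -97/20x_1 - 8/3x_2^3 + 139/60x_2^2 + 23/5x_2 + 3/5 → -8/3x_2^3 + 61/4x_2^2 - 25/3x_2 - 17/4
  leading term x_2^3: no divisor's leading term divides it; move -8/3x_2^3 to the remainder.
  leading term x_2^2: no divisor's leading term divides it; move 61/4x_2^2 to the remainder.
  leading term x_2: no divisor's leading term divides it; move -25/3x_2 to the remainder.
  leading term 1: no divisor's leading term divides it; move -17/4 to the remainder.
  remainder -8/3x_2^3 + 61/4x_2^2 - 25/3x_2 - 17/4 ≠ 0; add k_4 = -8/3x_2^3 + 61/4x_2^2 - 25/3x_2 - 17/4 to the basis.

The other S-polynomials (S(h_2,k_3), S(h_1,k_4), S(h_2,k_4), S(k_3,k_4)) all reduce to 0 modulo the current basis, so we have a Gröbner basis.
Inter-reduce: drop elements whose leading term is divisible by another's, tail-reduce, and make monic.
Reduced Gröbner basis: {x_1 + 8/3x_2^2 - 8/3x_2 - 1, x_2^3 - 183/32x_2^2 + 25/8x_2 + 51/32}.

These coincide, so the ideals are equal.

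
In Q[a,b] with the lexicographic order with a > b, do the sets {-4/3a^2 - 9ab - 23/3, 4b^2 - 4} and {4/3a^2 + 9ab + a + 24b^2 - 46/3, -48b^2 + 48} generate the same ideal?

Two ideals are equal iff their reduced Gröbner bases coincide (the reduced basis is unique for a fixed ordering).
Buchberger on the first generating set:
f_1 = -4/3a^2 - 9ab - 23/3, LT = a^2.
f_2 = 4b^2 - 4, LT = b^2.

The S-polynomials (S(f_1,f_2)) all reduce to 0 modulo the current basis, so we have a Gröbner basis.
Inter-reduce: drop elements whose leading term is divisible by another's, tail-reduce, and make monic.
Reduced Gröbner basis: {a^2 + 27/4ab + 23/4, b^2 - 1}.

Buchberger on the second generating set:
h_1 = 4/3a^2 + 9ab + a + 24b^2 - 46/3, LT = a^2.
h_2 = -48b^2 + 48, LT = b^2.

The S-polynomials (S(h_1,h_2)) all reduce to 0 modulo the current basis, so we have a Gröbner basis.
Inter-reduce: drop elements whose leading term is divisible by another's, tail-reduce, and make monic.
Reduced Gröbner basis: {a^2 + 27/4ab + 3/4a + 13/2, b^2 - 1}.

These differ, so the ideals are not equal.

No, the ideals differ.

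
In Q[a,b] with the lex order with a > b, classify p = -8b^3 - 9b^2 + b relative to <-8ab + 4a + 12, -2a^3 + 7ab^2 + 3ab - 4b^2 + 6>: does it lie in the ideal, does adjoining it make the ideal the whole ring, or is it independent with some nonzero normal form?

First compute the reduced Gröbner basis of I by Buchberger's algorithm.
f_1 = -8ab + 4a + 12, LT = ab.
f_2 = -2a^3 + 7ab^2 + 3ab - 4b^2 + 6, LT = a^3.

S(f_1,f_2): lcm = a^3b. S = -1/2a^3 - 3/2a^2 + 7/2ab^3 + 3/2ab^2 - 2b^3 + 3b.
  leading term a^3: subtract (1/4)·f_2 from -1/2a^3 - 3/2a^2 + 7/2ab^3 + 3/2ab^2 - 2b^3 + 3b → -3/2a^2 + 7/2ab^3 - 1/4ab^2 - 3/4ab - 2b^3 + b^2 + 3b - 3/2
  leading term a^2: no divisor's leading term divides it; move -3/2a^2 to the remainder.
  leading term ab^3: subtract (-7/16b^2)·f_1 from 7/2ab^3 - 1/4ab^2 - 3/4ab - 2b^3 + b^2 + 3b - 3/2 → 3/2ab^2 - 3/4ab - 2b^3 + 25/4b^2 + 3b - 3/2
  leading term ab^2: subtract (-3/16b)·f_1 from 3/2ab^2 - 3/4ab - 2b^3 + 25/4b^2 + 3b - 3/2 → -2b^3 + 25/4b^2 + 21/4b - 3/2
  leading term b^3: no divisor's leading term divides it; move -2b^3 to the remainder.
  leading term b^2: no divisor's leading term divides it; move 25/4b^2 to the remainder.
  leading term b: no divisor's leading term divides it; move 21/4b to the remainder.
  leading term 1: no divisor's leading term divides it; move -3/2 to the remainder.
  remainder -3/2a^2 - 2b^3 + 25/4b^2 + 21/4b - 3/2 ≠ 0; add h_3 = -3/2a^2 - 2b^3 + 25/4b^2 + 21/4b - 3/2 to the basis.

S(f_1,h_3): lcm = a^2b. S = -1/2a^2 - 3/2a - 4/3b^4 + 25/6b^3 + 7/2b^2 - b.
  leading term a^2: subtract (1/3)·h_3 from -1/2a^2 - 3/2a - 4/3b^4 + 25/6b^3 + 7/2b^2 - b → -3/2a - 4/3b^4 + 29/6b^3 + 17/12b^2 - 11/4b + 1/2
  leading term a: no divisor's leading term divides it; move -3/2a to the remainder.
  leading term b^4: no divisor's leading term divides it; move -4/3b^4 to the remainder.
  leading term b^3: no divisor's leading term divides it; move 29/6b^3 to the remainder.
  leading term b^2: no divisor's leading term divides it; move 17/12b^2 to the remainder.
  leading term b: no divisor's leading term divides it; move -11/4b to the remainder.
  leading term 1: no divisor's leading term divides it; move 1/2 to the remainder.
  remainder -3/2a - 4/3b^4 + 29/6b^3 + 17/12b^2 - 11/4b + 1/2 ≠ 0; add h_4 = -3/2a - 4/3b^4 + 29/6b^3 + 17/12b^2 - 11/4b + 1/2 to the basis.

S(f_1,h_4): lcm = ab. S = -1/2a - 8/9b^5 + 29/9b^4 + 17/18b^3 - 11/6b^2 + 1/3b - 3/2.
  leading term a: subtract (1/3)·h_4 from -1/2a - 8/9b^5 + 29/9b^4 + 17/18b^3 - 11/6b^2 + 1/3b - 3/2 → -8/9b^5 + 11/3b^4 - 2/3b^3 - 83/36b^2 + 5/4b - 5/3
  leading term b^5: no divisor's leading term divides it; move -8/9b^5 to the remainder.
  leading term b^4: no divisor's leading term divides it; move 11/3b^4 to the remainder.
  leading term b^3: no divisor's leading term divides it; move -2/3b^3 to the remainder.
  leading term b^2: no divisor's leading term divides it; move -83/36b^2 to the remainder.
  leading term b: no divisor's leading term divides it; move 5/4b to the remainder.
  leading term 1: no divisor's leading term divides it; move -5/3 to the remainder.
  remainder -8/9b^5 + 11/3b^4 - 2/3b^3 - 83/36b^2 + 5/4b - 5/3 ≠ 0; add h_5 = -8/9b^5 + 11/3b^4 - 2/3b^3 - 83/36b^2 + 5/4b - 5/3 to the basis.

The other S-polynomials (S(f_2,h_3), S(f_2,h_4), S(h_3,h_4), S(f_1,h_5), S(f_2,h_5), S(h_3,h_5), S(h_4,h_5)) all reduce to 0 modulo the current basis, so we have a Gröbner basis.
Inter-reduce: drop elements whose leading term is divisible by another's, tail-reduce, and make monic.
Reduced Gröbner basis: {a + 8/9b^4 - 29/9b^3 - 17/18b^2 + 11/6b - 1/3, b^5 - 33/8b^4 + 3/4b^3 + 83/32b^2 - 45/32b + 15/8}.
Label its elements g_1 = a + 8/9b^4 - 29/9b^3 - 17/18b^2 + 11/6b - 1/3, g_2 = b^5 - 33/8b^4 + 3/4b^3 + 83/32b^2 - 45/32b + 15/8.

Reduce p = -8b^3 - 9b^2 + b modulo G:
  leading term b^3: no divisor's leading term divides it; move -8b^3 to the remainder.
  leading term b^2: no divisor's leading term divides it; move -9b^2 to the remainder.
  leading term b: no divisor's leading term divides it; move b to the remainder.
  normal form = -8b^3 - 9b^2 + b.
The normal form is nonzero, so p ∉ I. Since p minus its normal form lies in I, I + (p) = I + (r) where r = -8b^3 - 9b^2 + b; decide whether this ideal is the whole ring.
Run Buchberger on G together with r (pairs among the g_i already reduce to 0 since G is a Gröbner basis):
g_1 = a + 8/9b^4 - 29/9b^3 - 17/18b^2 + 11/6b - 1/3, LT = a.
g_2 = b^5 - 33/8b^4 + 3/4b^3 + 83/32b^2 - 45/32b + 15/8, LT = b^5.
r = -8b^3 - 9b^2 + b, LT = b^3.

S(g_2,r): lcm = b^5. S = -21/4b^4 + 7/8b^3 + 83/32b^2 - 45/32b + 15/8.
  leading term b^4: subtract (21/32b)·r from -21/4b^4 + 7/8b^3 + 83/32b^2 - 45/32b + 15/8 → 217/32b^3 + 31/16b^2 - 45/32b + 15/8
  leading term b^3: subtract (-217/256)·r from 217/32b^3 + 31/16b^2 - 45/32b + 15/8 → -1457/256b^2 - 143/256b + 15/8
  leading term b^2: no divisor's leading term divides it; move -1457/256b^2 to the remainder.
  leading term b: no divisor's leading term divides it; move -143/256b to the remainder.
  leading term 1: no divisor's leading term divides it; move 15/8 to the remainder.
  remainder -1457/256b^2 - 143/256b + 15/8 ≠ 0; add m_4 = -1457/256b^2 - 143/256b + 15/8 to the basis.

S(g_2,m_4): lcm = b^5. S = -49225/11656b^4 + 6291/5828b^3 + 83/32b^2 - 45/32b + 15/8.
  leading term b^4: subtract (49225/93248b)·r from -49225/11656b^4 + 6291/5828b^3 + 83/32b^2 - 45/32b + 15/8 → 543681/93248b^3 + 192637/93248b^2 - 45/32b + 15/8
  leading term b^3: subtract (-543681/745984)·r from 543681/93248b^3 + 192637/93248b^2 - 45/32b + 15/8 → -3352033/745984b^2 - 505359/745984b + 15/8
  leading term b^2: subtract (3352033/4245698)·m_4 from -3352033/745984b^2 - 505359/745984b + 15/8 → -16060459/67931168b + 13404975/33965584
  leading term b: no divisor's leading term divides it; move -16060459/67931168b to the remainder.
  leading term 1: no divisor's leading term divides it; move 13404975/33965584 to the remainder.
  remainder -16060459/67931168b + 13404975/33965584 ≠ 0; add m_5 = -16060459/67931168b + 13404975/33965584 to the basis.

S(r,m_4): lcm = b^3. S = 11969/11656b^2 + 2383/11656b.
  leading term b^2: subtract (-383008/2122849)·m_4 from 11969/11656b^2 + 2383/11656b → 220058/2122849b + 718140/2122849
  leading term b: subtract (-7041856/16060459)·m_5 from 220058/2122849b + 718140/2122849 → 11965272480/23400088763
  leading term 1: no divisor's leading term divides it; move 11965272480/23400088763 to the remainder.
  remainder 11965272480/23400088763 ≠ 0; add m_6 = 11965272480/23400088763 to the basis.

The other S-polynomials (S(g_1,g_2), S(g_1,r), S(g_1,m_4), S(g_1,m_5), S(g_2,m_5), S(r,m_5), S(m_4,m_5), S(g_1,m_6), S(g_2,m_6), S(r,m_6), S(m_4,m_6), S(m_5,m_6)) all reduce to 0 modulo the current basis, so we have a Gröbner basis.
Inter-reduce: drop elements whose leading term is divisible by another's, tail-reduce, and make monic.
Reduced Gröbner basis: {1}.
The reduced Gröbner basis of I + (p) is {1}: the ideal is the whole ring, so the enlarged system has no common solution — adjoining p is inconsistent.

The remainder on division by a Gröbner basis is unique — it is the normal form.

Adjoining -8b^3 - 9b^2 + b makes the ideal the whole ring: the system is inconsistent.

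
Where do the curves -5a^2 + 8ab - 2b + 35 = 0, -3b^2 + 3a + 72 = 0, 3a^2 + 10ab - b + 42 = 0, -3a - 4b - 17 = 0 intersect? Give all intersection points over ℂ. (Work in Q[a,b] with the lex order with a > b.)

Compute a lex Gröbner basis by Buchberger's algorithm.
f_1 = -5a^2 + 8ab - 2b + 35, LT = a^2.
f_2 = 3a - 3b^2 + 72, LT = a.
f_3 = 3a^2 + 10ab - b + 42, LT = a^2.
f_4 = -3a - 4b - 17, LT = a.

S(f_1,f_2): lcm = a^2. S = ab^2 - 8/5ab - 24a + 2/5b - 7.
  leading term ab^2: subtract (1/3b^2)·f_2 from ab^2 - 8/5ab - 24a + 2/5b - 7 → -8/5ab - 24a + b^4 - 24b^2 + 2/5b - 7
  leading term ab: subtract (-8/15b)·f_2 from -8/5ab - 24a + b^4 - 24b^2 + 2/5b - 7 → -24a + b^4 - 8/5b^3 - 24b^2 + 194/5b - 7
  leading term a: subtract (-8)·f_2 from -24a + b^4 - 8/5b^3 - 24b^2 + 194/5b - 7 → b^4 - 8/5b^3 - 48b^2 + 194/5b + 569
  leading term b^4: no divisor's leading term divides it; move b^4 to the remainder.
  leading term b^3: no divisor's leading term divides it; move -8/5b^3 to the remainder.
  leading term b^2: no divisor's leading term divides it; move -48b^2 to the remainder.
  leading term b: no divisor's leading term divides it; move 194/5b to the remainder.
  leading term 1: no divisor's leading term divides it; move 569 to the remainder.
  remainder b^4 - 8/5b^3 - 48b^2 + 194/5b + 569 ≠ 0; add h_5 = b^4 - 8/5b^3 - 48b^2 + 194/5b + 569 to the basis.

S(f_1,f_3): lcm = a^2. S = -74/15ab + 11/15b - 21.
  leading term ab: subtract (-74/45b)·f_2 from -74/15ab + 11/15b - 21 → -74/15b^3 + 1787/15b - 21
  leading term b^3: no divisor's leading term divides it; move -74/15b^3 to the remainder.
  leading term b: no divisor's leading term divides it; move 1787/15b to the remainder.
  leading term 1: no divisor's leading term divides it; move -21 to the remainder.
  remainder -74/15b^3 + 1787/15b - 21 ≠ 0; add h_6 = -74/15b^3 + 1787/15b - 21 to the basis.

S(f_1,f_4): lcm = a^2. S = -44/15ab - 17/3a + 2/5b - 7.
  leading term ab: subtract (-44/45b)·f_2 from -44/15ab - 17/3a + 2/5b - 7 → -17/3a - 44/15b^3 + 354/5b - 7
  leading term a: subtract (-17/9)·f_2 from -17/3a - 44/15b^3 + 354/5b - 7 → -44/15b^3 - 17/3b^2 + 354/5b + 129
  leading term b^3: subtract (22/37)·h_6 from -44/15b^3 - 17/3b^2 + 354/5b + 129 → -17/3b^2 - 4/111b + 5235/37
  leading term b^2: no divisor's leading term divides it; move -17/3b^2 to the remainder.
  leading term b: no divisor's leading term divides it; move -4/111b to the remainder.
  leading term 1: no divisor's leading term divides it; move 5235/37 to the remainder.
  remainder -17/3b^2 - 4/111b + 5235/37 ≠ 0; add h_7 = -17/3b^2 - 4/111b + 5235/37 to the basis.

S(f_2,f_4): lcm = a. S = -b^2 - 4/3b + 55/3.
  leading term b^2: subtract (3/17)·h_7 from -b^2 - 4/3b + 55/3 → -2504/1887b - 12520/1887
  leading term b: no divisor's leading term divides it; move -2504/1887b to the remainder.
  leading term 1: no divisor's leading term divides it; move -12520/1887 to the remainder.
  remainder -2504/1887b - 12520/1887 ≠ 0; add h_8 = -2504/1887b - 12520/1887 to the basis.

The other S-polynomials (S(f_2,f_3), S(f_3,f_4), S(f_1,h_5), S(f_2,h_5), S(f_3,h_5), S(f_4,h_5), S(f_1,h_6), S(f_2,h_6), S(f_3,h_6), S(f_4,h_6), S(h_5,h_6), S(f_1,h_7), S(f_2,h_7), S(f_3,h_7), S(f_4,h_7), S(h_5,h_7), S(h_6,h_7), S(f_1,h_8), S(f_2,h_8), S(f_3,h_8), S(f_4,h_8), S(h_5,h_8), S(h_6,h_8), S(h_7,h_8)) all reduce to 0 modulo the current basis, so we have a Gröbner basis.
Inter-reduce: drop elements whose leading term is divisible by another's, tail-reduce, and make monic.
Reduced Gröbner basis: {a - 1, b + 5}.

From the last basis element, b + 5 = 0, so b takes values in {-5}. Each choice, substituted upward through the basis, yields the corresponding point(s) of the solution set.
  b = -5: the earlier basis element becomes a - 1 = 0, giving a = 1 — point (1, -5).

{(1, -5)}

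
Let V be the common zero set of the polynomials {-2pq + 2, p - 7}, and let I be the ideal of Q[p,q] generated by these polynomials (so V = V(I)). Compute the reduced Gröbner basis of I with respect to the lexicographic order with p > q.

G = {p - 7, q - 1/7}

f_1 = -2pq + 2, LT = pq.
f_2 = p - 7, LT = p.

S(f_1,f_2): lcm = pq. S = 7q - 1.
  leading term q: no divisor's leading term divides it; move 7q to the remainder.
  leading term 1: no divisor's leading term divides it; move -1 to the remainder.
  remainder 7q - 1 ≠ 0; add g_3 = 7q - 1 to the basis.

The other S-polynomials (S(f_1,g_3), S(f_2,g_3)) all reduce to 0 modulo the current basis, so we have a Gröbner basis.
Inter-reduce: drop elements whose leading term is divisible by another's, tail-reduce, and make monic.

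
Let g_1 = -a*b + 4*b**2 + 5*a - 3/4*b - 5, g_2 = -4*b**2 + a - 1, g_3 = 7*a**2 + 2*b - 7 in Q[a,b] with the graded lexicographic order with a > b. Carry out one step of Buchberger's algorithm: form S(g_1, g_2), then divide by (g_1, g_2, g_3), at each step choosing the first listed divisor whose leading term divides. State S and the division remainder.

lcm(LM(g_1), LM(g_2)) = a*b**2.
S = (lcm/LT(g_1))·g_1 − (lcm/LT(g_2))·g_2 = -4*b**3 + 1/4*a**2 - 5*a*b + 3/4*b**2 - 1/4*a + 5*b.
Reduce S modulo (g_1, g_2, g_3) in that order:
  leading term b**3: subtract (b)·g_2 from -4*b**3 + 1/4*a**2 - 5*a*b + 3/4*b**2 - 1/4*a + 5*b → 1/4*a**2 - 6*a*b + 3/4*b**2 - 1/4*a + 6*b
  leading term a**2: subtract (1/28)·g_3 from 1/4*a**2 - 6*a*b + 3/4*b**2 - 1/4*a + 6*b → -6*a*b + 3/4*b**2 - 1/4*a + 83/14*b + 1/4
  leading term a*b: subtract (6)·g_1 from -6*a*b + 3/4*b**2 - 1/4*a + 83/14*b + 1/4 → -93/4*b**2 - 121/4*a + 73/7*b + 121/4
  leading term b**2: subtract (93/16)·g_2 from -93/4*b**2 - 121/4*a + 73/7*b + 121/4 → -577/16*a + 73/7*b + 577/16
  leading term a: no divisor's leading term divides it; move -577/16*a to the remainder.
  leading term b: no divisor's leading term divides it; move 73/7*b to the remainder.
  leading term 1: no divisor's leading term divides it; move 577/16 to the remainder.
The remainder -577/16*a + 73/7*b + 577/16 is nonzero, so it would be added as the next basis element.

S(g_1, g_2) = -4*b**3 + 1/4*a**2 - 5*a*b + 3/4*b**2 - 1/4*a + 5*b; remainder on division = -577/16*a + 73/7*b + 577/16.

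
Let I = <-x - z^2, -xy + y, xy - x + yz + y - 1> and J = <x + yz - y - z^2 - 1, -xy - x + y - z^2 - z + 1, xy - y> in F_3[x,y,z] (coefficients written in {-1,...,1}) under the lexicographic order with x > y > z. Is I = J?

Two ideals are equal iff their reduced Gröbner bases coincide (the reduced basis is unique for a fixed ordering).
Buchberger on the first generating set:
f_1 = -x - z^2, LT = x.
f_2 = -xy + y, LT = xy.
f_3 = xy - x + yz + y - 1, LT = xy.

S(f_1,f_2): lcm = xy. S = yz^2 + y.
  reduce S modulo (f_1, f_2, f_3):
  remainder yz^2 + y ≠ 0; add g_4 = yz^2 + y to the basis.

S(f_1,f_3): lcm = xy. S = x + yz^2 - yz - y + 1.
  reduce S modulo (f_1, f_2, f_3, g_4):
  remainder -yz + y - z^2 + 1 ≠ 0; add g_5 = -yz + y - z^2 + 1 to the basis.

S(f_3,g_4): lcm = xyz^2. S = -xy - xz^2 + yz^3 + yz^2 - z^2.
  reduce S modulo (f_1, f_2, f_3, g_4, g_5):
  remainder z^4 - 1 ≠ 0; add g_6 = z^4 - 1 to the basis.

S(f_3,g_5): lcm = xyz. S = xy - xz^2 - xz + x + yz^2 + yz - z.
  reduce S modulo (f_1, f_2, f_3, g_4, g_5, g_6):
  remainder y + z^3 + z^2 - z - 1 ≠ 0; add g_7 = y + z^3 + z^2 - z - 1 to the basis.

The other S-polynomials (S(f_2,f_3), S(f_1,g_4), S(f_2,g_4), S(f_1,g_5), S(f_2,g_5), S(g_4,g_5), S(f_1,g_6), S(f_2,g_6), S(f_3,g_6), S(g_4,g_6), S(g_5,g_6), S(f_1,g_7), S(f_2,g_7), S(f_3,g_7), S(g_4,g_7), S(g_5,g_7), S(g_6,g_7)) all reduce to 0 modulo the current basis, so we have a Gröbner basis.
Inter-reduce: drop elements whose leading term is divisible by another's, tail-reduce, and make monic.
Reduced Gröbner basis: {x + z^2, y + z^3 + z^2 - z - 1, z^4 - 1}.

Buchberger on the second generating set:
h_1 = x + yz - y - z^2 - 1, LT = x.
h_2 = -xy - x + y - z^2 - z + 1, LT = xy.
h_3 = xy - y, LT = xy.

S(h_1,h_2): lcm = xy. S = -x + y^2z - y^2 - yz^2 - z^2 - z + 1.
  reduce S modulo (h_1, h_2, h_3):
  remainder y^2z - y^2 - yz^2 + yz - y + z^2 - z ≠ 0; add k_4 = y^2z - y^2 - yz^2 + yz - y + z^2 - z to the basis.

S(h_1,h_3): lcm = xy. S = y^2z - y^2 - yz^2.
  reduce S modulo (h_1, h_2, h_3, k_4):
  remainder -yz + y - z^2 + z ≠ 0; add k_5 = -yz + y - z^2 + z to the basis.

S(h_3,k_4): lcm = xy^2z. S = xy^2 + xyz^2 - xyz + xy - xz^2 + xz - y^2z.
  reduce S modulo (h_1, h_2, h_3, k_4, k_5):
  remainder y + z^4 + z^3 + z ≠ 0; add k_6 = y + z^4 + z^3 + z to the basis.

S(h_2,k_5): lcm = xyz. S = xy - xz^2 - xz - yz + z^3 + z^2 - z.
  reduce S modulo (h_1, h_2, h_3, k_4, k_5, k_6):
  remainder z^4 - z^2 ≠ 0; add k_7 = z^4 - z^2 to the basis.

The other S-polynomials (S(h_2,h_3), S(h_1,k_4), S(h_2,k_4), S(h_1,k_5), S(h_3,k_5), S(k_4,k_5), S(h_1,k_6), S(h_2,k_6), S(h_3,k_6), S(k_4,k_6), S(k_5,k_6), S(h_1,k_7), S(h_2,k_7), S(h_3,k_7), S(k_4,k_7), S(k_5,k_7), S(k_6,k_7)) all reduce to 0 modulo the current basis, so we have a Gröbner basis.
Inter-reduce: drop elements whose leading term is divisible by another's, tail-reduce, and make monic.
Reduced Gröbner basis: {x + z^2 + z - 1, y + z^3 + z^2 + z, z^4 - z^2}.

The bases are distinct; the ideals are different.

No, the ideals differ.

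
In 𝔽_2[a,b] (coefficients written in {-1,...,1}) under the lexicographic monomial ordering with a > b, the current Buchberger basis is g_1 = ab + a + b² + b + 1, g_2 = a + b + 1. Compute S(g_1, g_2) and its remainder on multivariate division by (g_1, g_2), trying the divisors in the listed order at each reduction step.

S(g_1, g_2) = a + 1; remainder on division = b.

lcm(LM(g_1), LM(g_2)) = ab.
S = (lcm/LT(g_1))·g_1 − (lcm/LT(g_2))·g_2 = a + 1.
Reduce S modulo (g_1, g_2) in that order:
  leading term a: subtract (1)·g_2 from a + 1 → b
  leading term b: no divisor's leading term divides it; move b to the remainder.
The remainder b is nonzero, so it would be added as the next basis element.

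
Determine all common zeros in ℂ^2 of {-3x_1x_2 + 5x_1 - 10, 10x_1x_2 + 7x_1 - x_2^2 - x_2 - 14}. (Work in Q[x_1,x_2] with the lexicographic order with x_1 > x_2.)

Compute a lex Gröbner basis by Buchberger's algorithm.
f_1 = -3x_1x_2 + 5x_1 - 10, LT = x_1x_2.
f_2 = 10x_1x_2 + 7x_1 - x_2^2 - x_2 - 14, LT = x_1x_2.

S(f_1,f_2): lcm = x_1x_2. S = -71/30x_1 + 1/10x_2^2 + 1/10x_2 + 71/15.
  leading term x_1: no divisor's leading term divides it; move -71/30x_1 to the remainder.
  leading term x_2^2: no divisor's leading term divides it; move 1/10x_2^2 to the remainder.
  leading term x_2: no divisor's leading term divides it; move 1/10x_2 to the remainder.
  leading term 1: no divisor's leading term divides it; move 71/15 to the remainder.
  remainder -71/30x_1 + 1/10x_2^2 + 1/10x_2 + 71/15 ≠ 0; add h_3 = -71/30x_1 + 1/10x_2^2 + 1/10x_2 + 71/15 to the basis.

S(f_1,h_3): lcm = x_1x_2. S = -5/3x_1 + 3/71x_2^3 + 3/71x_2^2 + 2x_2 + 10/3.
  leading term x_1: subtract (50/71)·h_3 from -5/3x_1 + 3/71x_2^3 + 3/71x_2^2 + 2x_2 + 10/3 → 3/71x_2^3 - 2/71x_2^2 + 137/71x_2
  leading term x_2^3: no divisor's leading term divides it; move 3/71x_2^3 to the remainder.
  leading term x_2^2: no divisor's leading term divides it; move -2/71x_2^2 to the remainder.
  leading term x_2: no divisor's leading term divides it; move 137/71x_2 to the remainder.
  remainder 3/71x_2^3 - 2/71x_2^2 + 137/71x_2 ≠ 0; add h_4 = 3/71x_2^3 - 2/71x_2^2 + 137/71x_2 to the basis.

The other S-polynomials (S(f_2,h_3), S(f_1,h_4), S(f_2,h_4), S(h_3,h_4)) all reduce to 0 modulo the current basis, so we have a Gröbner basis.
Inter-reduce: drop elements whose leading term is divisible by another's, tail-reduce, and make monic.
Reduced Gröbner basis: {x_1 - 3/71x_2^2 - 3/71x_2 - 2, x_2^3 - 2/3x_2^2 + 137/3x_2}.

Since the basis is lex-ordered, x_2^3 - 2/3x_2^2 + 137/3x_2 is univariate in x_2. Its roots are {0, 1/3 - sqrt(410)*I/3, 1/3 + sqrt(410)*I/3}. Back-substituting each root into the other basis elements fixes the other coordinates.
  x_2 = 0: the earlier basis element becomes x_1 - 2 = 0, giving x_1 = 2 — point (2, 0).
  x_2 = 1/3 - sqrt(410)*I/3: the earlier basis element becomes x_1 - 20/213 + 5*sqrt(410)*I/213 = 0, giving x_1 = 20/213 - 5*sqrt(410)*I/213 — point (20/213 - 5*sqrt(410)*I/213, 1/3 - sqrt(410)*I/3).
  x_2 = 1/3 + sqrt(410)*I/3: the earlier basis element becomes x_1 - 20/213 - 5*sqrt(410)*I/213 = 0, giving x_1 = 20/213 + 5*sqrt(410)*I/213 — point (20/213 + 5*sqrt(410)*I/213, 1/3 + sqrt(410)*I/3).
Each listed point satisfies every original equation (direct substitution).
A lex Gröbner basis triangularizes the system, enabling back-substitution.

{(2, 0), (20/213 - 5*sqrt(410)*I/213, 1/3 - sqrt(410)*I/3), (20/213 + 5*sqrt(410)*I/213, 1/3 + sqrt(410)*I/3)}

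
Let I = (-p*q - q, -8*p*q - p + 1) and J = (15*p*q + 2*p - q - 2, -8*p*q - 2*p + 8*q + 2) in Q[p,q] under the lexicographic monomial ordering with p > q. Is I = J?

Yes, the ideals are equal.

Equality of ideals is decidable: compute both reduced Gröbner bases (unique for the ordering) and check whether they agree.
Buchberger on the first generating set:
f_1 = -p*q - q, LT = p*q.
f_2 = -8*p*q - p + 1, LT = p*q.

S(f_1,f_2): lcm = p*q. S = -1/8*p + q + 1/8.
  reduce S modulo (f_1, f_2):
  remainder -1/8*p + q + 1/8 ≠ 0; add g_3 = -1/8*p + q + 1/8 to the basis.

S(f_1,g_3): lcm = p*q. S = 8*q**2 + 2*q.
  reduce S modulo (f_1, f_2, g_3):
  remainder 8*q**2 + 2*q ≠ 0; add g_4 = 8*q**2 + 2*q to the basis.

The other S-polynomials (S(f_2,g_3), S(f_1,g_4), S(f_2,g_4), S(g_3,g_4)) all reduce to 0 modulo the current basis, so we have a Gröbner basis.
Inter-reduce: drop elements whose leading term is divisible by another's, tail-reduce, and make monic.
Reduced Gröbner basis: {p - 8*q - 1, q**2 + 1/4*q}.

Buchberger on the second generating set:
h_1 = 15*p*q + 2*p - q - 2, LT = p*q.
h_2 = -8*p*q - 2*p + 8*q + 2, LT = p*q.

S(h_1,h_2): lcm = p*q. S = -7/60*p + 14/15*q + 7/60.
  reduce S modulo (h_1, h_2):
  remainder -7/60*p + 14/15*q + 7/60 ≠ 0; add k_3 = -7/60*p + 14/15*q + 7/60 to the basis.

S(h_1,k_3): lcm = p*q. S = 2/15*p + 8*q**2 + 14/15*q - 2/15.
  reduce S modulo (h_1, h_2, k_3):
  remainder 8*q**2 + 2*q ≠ 0; add k_4 = 8*q**2 + 2*q to the basis.

The other S-polynomials (S(h_2,k_3), S(h_1,k_4), S(h_2,k_4), S(k_3,k_4)) all reduce to 0 modulo the current basis, so we have a Gröbner basis.
Inter-reduce: drop elements whose leading term is divisible by another's, tail-reduce, and make monic.
Reduced Gröbner basis: {p - 8*q - 1, q**2 + 1/4*q}.

Same reduced basis, so the two generating sets span the same ideal.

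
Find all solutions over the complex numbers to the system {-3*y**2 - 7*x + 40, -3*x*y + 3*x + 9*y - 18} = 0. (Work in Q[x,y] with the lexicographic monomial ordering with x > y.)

{(4, -2), (3*sqrt(93)/14 + 51/14, 3/2 - sqrt(93)/6), (51/14 - 3*sqrt(93)/14, 3/2 + sqrt(93)/6)}

Compute a lex Gröbner basis by Buchberger's algorithm.
f_1 = -7*x - 3*y**2 + 40, LT = x.
f_2 = -3*x*y + 3*x + 9*y - 18, LT = x*y.

S(f_1,f_2): lcm = x*y. S = x + 3/7*y**3 - 19/7*y - 6.
  reduce S modulo (f_1, f_2):
  remainder 3/7*y**3 - 3/7*y**2 - 19/7*y - 2/7 ≠ 0; add h_3 = 3/7*y**3 - 3/7*y**2 - 19/7*y - 2/7 to the basis.

The other S-polynomials (S(f_1,h_3), S(f_2,h_3)) all reduce to 0 modulo the current basis, so we have a Gröbner basis.
Inter-reduce: drop elements whose leading term is divisible by another's, tail-reduce, and make monic.
Reduced Gröbner basis: {x + 3/7*y**2 - 40/7, y**3 - y**2 - 19/3*y - 2/3}.

Since the basis is lex-ordered, y**3 - y**2 - 19/3*y - 2/3 is univariate in y. Its roots are {-2, 3/2 - sqrt(93)/6, 3/2 + sqrt(93)/6}. Back-substituting each root into the other basis elements fixes the other coordinates.
  y = -2: the earlier basis element becomes x - 4 = 0, giving x = 4 — point (4, -2).
  y = 3/2 - sqrt(93)/6: the earlier basis element becomes x - 51/14 - 3*sqrt(93)/14 = 0, giving x = 3*sqrt(93)/14 + 51/14 — point (3*sqrt(93)/14 + 51/14, 3/2 - sqrt(93)/6).
  y = 3/2 + sqrt(93)/6: the earlier basis element becomes x - 51/14 + 3*sqrt(93)/14 = 0, giving x = 51/14 - 3*sqrt(93)/14 — point (51/14 - 3*sqrt(93)/14, 3/2 + sqrt(93)/6).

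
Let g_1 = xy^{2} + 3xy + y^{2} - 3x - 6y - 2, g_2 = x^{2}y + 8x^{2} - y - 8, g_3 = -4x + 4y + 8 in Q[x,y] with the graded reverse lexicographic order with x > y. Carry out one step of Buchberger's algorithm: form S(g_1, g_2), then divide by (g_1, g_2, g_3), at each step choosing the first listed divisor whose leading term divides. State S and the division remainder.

lcm(LM(g_1), LM(g_2)) = x^{2}y^{2}.
S = (lcm/LT(g_1))·g_1 − (lcm/LT(g_2))·g_2 = -5x^{2}y + xy^{2} - 3x^{2} - 6xy + y^{2} - 2x + 8y.
Reduce S modulo (g_1, g_2, g_3) in that order:
  leading term x^{2}y: subtract (-5)·g_2 from -5x^{2}y + xy^{2} - 3x^{2} - 6xy + y^{2} - 2x + 8y → xy^{2} + 37x^{2} - 6xy + y^{2} - 2x + 3y - 40
  leading term xy^{2}: subtract (1)·g_1 from xy^{2} + 37x^{2} - 6xy + y^{2} - 2x + 3y - 40 → 37x^{2} - 9xy + x + 9y - 38
  leading term x^{2}: subtract (-\tfrac{37}{4}x)·g_3 from 37x^{2} - 9xy + x + 9y - 38 → 28xy + 75x + 9y - 38
  leading term xy: subtract (-7y)·g_3 from 28xy + 75x + 9y - 38 → 28y^{2} + 75x + 65y - 38
  leading term y^{2}: no divisor's leading term divides it; move 28y^{2} to the remainder.
  leading term x: subtract (-\tfrac{75}{4})·g_3 from 75x + 65y - 38 → 140y + 112
  leading term y: no divisor's leading term divides it; move 140y to the remainder.
  leading term 1: no divisor's leading term divides it; move 112 to the remainder.
The remainder 28y^{2} + 140y + 112 is nonzero, so it would be added as the next basis element.

S(g_1, g_2) = -5x^{2}y + xy^{2} - 3x^{2} - 6xy + y^{2} - 2x + 8y; remainder on division = 28y^{2} + 140y + 112.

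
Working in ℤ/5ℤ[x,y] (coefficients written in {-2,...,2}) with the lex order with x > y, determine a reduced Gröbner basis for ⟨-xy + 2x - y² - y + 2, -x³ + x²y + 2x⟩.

G = {x - 2y⁵ - 2y⁴ - 2y³ - y² + 2y, y⁶ - y⁵ - y⁴ + y³ + y² - 1}

f_1 = -xy + 2x - y² - y + 2, LT = xy.
f_2 = -x³ + x²y + 2x, LT = x³.

S(f_1,f_2): lcm = x³y. S = -2x³ + 2x²y² + x²y - 2x² + 2xy.
  leading term x³: subtract (2)·f_2 from -2x³ + 2x²y² + x²y - 2x² + 2xy → 2x²y² - x²y - 2x² + 2xy + x
  leading term x²y²: subtract (-2xy)·f_1 from 2x²y² - x²y - 2x² + 2xy + x → -2x²y - 2x² - 2xy³ - 2xy² + xy + x
  leading term x²y: subtract (2x)·f_1 from -2x²y - 2x² - 2xy³ - 2xy² + xy + x → -x² - 2xy³ - 2xy + 2x
  leading term x²: no divisor's leading term divides it; move -x² to the remainder.
  leading term xy³: subtract (2y²)·f_1 from -2xy³ - 2xy + 2x → xy² - 2xy + 2x + 2y⁴ + 2y³ + y²
  leading term xy²: subtract (-y)·f_1 from xy² - 2xy + 2x + 2y⁴ + 2y³ + y² → 2x + 2y⁴ + y³ + 2y
  leading term x: no divisor's leading term divides it; move 2x to the remainder.
  leading term y⁴: no divisor's leading term divides it; move 2y⁴ to the remainder.
  leading term y³: no divisor's leading term divides it; move y³ to the remainder.
  leading term y: no divisor's leading term divides it; move 2y to the remainder.
  remainder -x² + 2x + 2y⁴ + y³ + 2y ≠ 0; add g_3 = -x² + 2x + 2y⁴ + y³ + 2y to the basis.

S(f_1,g_3): lcm = x²y. S = -2x² + xy² - 2xy - 2x + 2y⁵ + y⁴ + 2y².
  leading term x²: subtract (2)·g_3 from -2x² + xy² - 2xy - 2x + 2y⁵ + y⁴ + 2y² → xy² - 2xy - x + 2y⁵ + 2y⁴ - 2y³ + 2y² + y
  leading term xy²: subtract (-y)·f_1 from xy² - 2xy - x + 2y⁵ + 2y⁴ - 2y³ + 2y² + y → -x + 2y⁵ + 2y⁴ + 2y³ + y² - 2y
  leading term x: no divisor's leading term divides it; move -x to the remainder.
  leading term y⁵: no divisor's leading term divides it; move 2y⁵ to the remainder.
  leading term y⁴: no divisor's leading term divides it; move 2y⁴ to the remainder.
  leading term y³: no divisor's leading term divides it; move 2y³ to the remainder.
  leading term y²: no divisor's leading term divides it; move y² to the remainder.
  leading term y: no divisor's leading term divides it; move -2y to the remainder.
  remainder -x + 2y⁵ + 2y⁴ + 2y³ + y² - 2y ≠ 0; add g_4 = -x + 2y⁵ + 2y⁴ + 2y³ + y² - 2y to the basis.

S(f_2,g_3): lcm = x³. S = -x²y + 2x² + 2xy⁴ + xy³ + 2xy - 2x.
  leading term x²y: subtract (x)·f_1 from -x²y + 2x² + 2xy⁴ + xy³ + 2xy - 2x → 2xy⁴ + xy³ + xy² - 2xy + x
  leading term xy⁴: subtract (-2y³)·f_1 from 2xy⁴ + xy³ + xy² - 2xy + x → xy² - 2xy + x - 2y⁵ - 2y⁴ - y³
  leading term xy²: subtract (-y)·f_1 from xy² - 2xy + x - 2y⁵ - 2y⁴ - y³ → x - 2y⁵ - 2y⁴ - 2y³ - y² + 2y
  leading term x: subtract (-1)·g_4 from x - 2y⁵ - 2y⁴ - 2y³ - y² + 2y → 0
  remainder 0.

S(f_1,g_4): lcm = xy. S = -2x + 2y⁶ + 2y⁵ + 2y⁴ + y³ - y² + y - 2.
  leading term x: subtract (2)·g_4 from -2x + 2y⁶ + 2y⁵ + 2y⁴ + y³ - y² + y - 2 → 2y⁶ - 2y⁵ - 2y⁴ + 2y³ + 2y² - 2
  leading term y⁶: no divisor's leading term divides it; move 2y⁶ to the remainder.
  leading term y⁵: no divisor's leading term divides it; move -2y⁵ to the remainder.
  leading term y⁴: no divisor's leading term divides it; move -2y⁴ to the remainder.
  leading term y³: no divisor's leading term divides it; move 2y³ to the remainder.
  leading term y²: no divisor's leading term divides it; move 2y² to the remainder.
  leading term 1: no divisor's leading term divides it; move -2 to the remainder.
  remainder 2y⁶ - 2y⁵ - 2y⁴ + 2y³ + 2y² - 2 ≠ 0; add g_5 = 2y⁶ - 2y⁵ - 2y⁴ + 2y³ + 2y² - 2 to the basis.

S(f_2,g_4): lcm = x³. S = 2x²y⁵ + 2x²y⁴ + 2x²y³ + x²y² + 2x²y - 2x.
  leading term x²y⁵: subtract (-2xy⁴)·f_1 from 2x²y⁵ + 2x²y⁴ + 2x²y³ + x²y² + 2x²y - 2x → x²y⁴ + 2x²y³ + x²y² + 2x²y - 2xy⁶ - 2xy⁵ - xy⁴ - 2x
  leading term x²y⁴: subtract (-xy³)·f_1 from x²y⁴ + 2x²y³ + x²y² + 2x²y - 2xy⁶ - 2xy⁵ - xy⁴ - 2x → -x²y³ + x²y² + 2x²y - 2xy⁶ + 2xy⁵ - 2xy⁴ + 2xy³ - 2x
  leading term x²y³: subtract (xy²)·f_1 from -x²y³ + x²y² + 2x²y - 2xy⁶ + 2xy⁵ - 2xy⁴ + 2xy³ - 2x → -x²y² + 2x²y - 2xy⁶ + 2xy⁵ - xy⁴ - 2xy³ - 2xy² - 2x
  leading term x²y²: subtract (xy)·f_1 from -x²y² + 2x²y - 2xy⁶ + 2xy⁵ - xy⁴ - 2xy³ - 2xy² - 2x → -2xy⁶ + 2xy⁵ - xy⁴ - xy³ - xy² - 2xy - 2x
  leading term xy⁶: subtract (2y⁵)·f_1 from -2xy⁶ + 2xy⁵ - xy⁴ - xy³ - xy² - 2xy - 2x → -2xy⁵ - xy⁴ - xy³ - xy² - 2xy - 2x + 2y⁷ + 2y⁶ + y⁵
  leading term xy⁵: subtract (2y⁴)·f_1 from -2xy⁵ - xy⁴ - xy³ - xy² - 2xy - 2x + 2y⁷ + 2y⁶ + y⁵ → -xy³ - xy² - 2xy - 2x + 2y⁷ - y⁶ - 2y⁵ + y⁴
  leading term xy³: subtract (y²)·f_1 from -xy³ - xy² - 2xy - 2x + 2y⁷ - y⁶ - 2y⁵ + y⁴ → 2xy² - 2xy - 2x + 2y⁷ - y⁶ - 2y⁵ + 2y⁴ + y³ - 2y²
  leading term xy²: subtract (-2y)·f_1 from 2xy² - 2xy - 2x + 2y⁷ - y⁶ - 2y⁵ + 2y⁴ + y³ - 2y² → 2xy - 2x + 2y⁷ - y⁶ - 2y⁵ + 2y⁴ - y³ + y² - y
  leading term xy: subtract (-2)·f_1 from 2xy - 2x + 2y⁷ - y⁶ - 2y⁵ + 2y⁴ - y³ + y² - y → 2x + 2y⁷ - y⁶ - 2y⁵ + 2y⁴ - y³ - y² + 2y - 1
  leading term x: subtract (-2)·g_4 from 2x + 2y⁷ - y⁶ - 2y⁵ + 2y⁴ - y³ - y² + 2y - 1 → 2y⁷ - y⁶ + 2y⁵ + y⁴ - 2y³ + y² - 2y - 1
  leading term y⁷: subtract (y)·g_5 from 2y⁷ - y⁶ + 2y⁵ + y⁴ - 2y³ + y² - 2y - 1 → y⁶ - y⁵ - y⁴ + y³ + y² - 1
  leading term y⁶: subtract (-2)·g_5 from y⁶ - y⁵ - y⁴ + y³ + y² - 1 → 0
  remainder 0.

S(g_3,g_4): lcm = x². S = 2xy⁵ + 2xy⁴ + 2xy³ + xy² - 2xy - 2x - 2y⁴ - y³ - 2y.
  leading term xy⁵: subtract (-2y⁴)·f_1 from 2xy⁵ + 2xy⁴ + 2xy³ + xy² - 2xy - 2x - 2y⁴ - y³ - 2y → xy⁴ + 2xy³ + xy² - 2xy - 2x - 2y⁶ - 2y⁵ + 2y⁴ - y³ - 2y
  leading term xy⁴: subtract (-y³)·f_1 from xy⁴ + 2xy³ + xy² - 2xy - 2x - 2y⁶ - 2y⁵ + 2y⁴ - y³ - 2y → -xy³ + xy² - 2xy - 2x - 2y⁶ + 2y⁵ + y⁴ + y³ - 2y
  leading term xy³: subtract (y²)·f_1 from -xy³ + xy² - 2xy - 2x - 2y⁶ + 2y⁵ + y⁴ + y³ - 2y → -xy² - 2xy - 2x - 2y⁶ + 2y⁵ + 2y⁴ + 2y³ - 2y² - 2y
  leading term xy²: subtract (y)·f_1 from -xy² - 2xy - 2x - 2y⁶ + 2y⁵ + 2y⁴ + 2y³ - 2y² - 2y → xy - 2x - 2y⁶ + 2y⁵ + 2y⁴ - 2y³ - y² + y
  leading term xy: subtract (-1)·f_1 from xy - 2x - 2y⁶ + 2y⁵ + 2y⁴ - 2y³ - y² + y → -2y⁶ + 2y⁵ + 2y⁴ - 2y³ - 2y² + 2
  leading term y⁶: subtract (-1)·g_5 from -2y⁶ + 2y⁵ + 2y⁴ - 2y³ - 2y² + 2 → 0
  remainder 0.

S(f_1,g_5): lcm = xy⁶. S = -xy⁵ + xy⁴ - xy³ - xy² + x + y⁷ + y⁶ - 2y⁵.
  leading term xy⁵: subtract (y⁴)·f_1 from -xy⁵ + xy⁴ - xy³ - xy² + x + y⁷ + y⁶ - 2y⁵ → -xy⁴ - xy³ - xy² + x + y⁷ + 2y⁶ - y⁵ - 2y⁴
  leading term xy⁴: subtract (y³)·f_1 from -xy⁴ - xy³ - xy² + x + y⁷ + 2y⁶ - y⁵ - 2y⁴ → 2xy³ - xy² + x + y⁷ + 2y⁶ - y⁴ - 2y³
  leading term xy³: subtract (-2y²)·f_1 from 2xy³ - xy² + x + y⁷ + 2y⁶ - y⁴ - 2y³ → -2xy² + x + y⁷ + 2y⁶ + 2y⁴ + y³ - y²
  leading term xy²: subtract (2y)·f_1 from -2xy² + x + y⁷ + 2y⁶ + 2y⁴ + y³ - y² → xy + x + y⁷ + 2y⁶ + 2y⁴ - 2y³ + y² + y
  leading term xy: subtract (-1)·f_1 from xy + x + y⁷ + 2y⁶ + 2y⁴ - 2y³ + y² + y → -2x + y⁷ + 2y⁶ + 2y⁴ - 2y³ + 2
  leading term x: subtract (2)·g_4 from -2x + y⁷ + 2y⁶ + 2y⁴ - 2y³ + 2 → y⁷ + 2y⁶ + y⁵ - 2y⁴ - y³ - 2y² - y + 2
  leading term y⁷: subtract (-2y)·g_5 from y⁷ + 2y⁶ + y⁵ - 2y⁴ - y³ - 2y² - y + 2 → -2y⁶ + 2y⁵ + 2y⁴ - 2y³ - 2y² + 2
  leading term y⁶: subtract (-1)·g_5 from -2y⁶ + 2y⁵ + 2y⁴ - 2y³ - 2y² + 2 → 0
  remainder 0.

S(f_2,g_5): leading monomials are coprime, so the S-polynomial reduces to 0 (Buchberger's first criterion).
S(g_3,g_5): leading monomials are coprime, so the S-polynomial reduces to 0 (Buchberger's first criterion).
S(g_4,g_5): leading monomials are coprime, so the S-polynomial reduces to 0 (Buchberger's first criterion).
Every S-polynomial of the final basis reduces to 0, so we have a Gröbner basis.
Inter-reduce: drop elements whose leading term is divisible by another's, tail-reduce, and make monic.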